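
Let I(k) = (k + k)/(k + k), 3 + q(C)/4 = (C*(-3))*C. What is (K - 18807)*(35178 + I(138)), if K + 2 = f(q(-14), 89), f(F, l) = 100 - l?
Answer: -661294842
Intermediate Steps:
q(C) = -12 - 12*C² (q(C) = -12 + 4*((C*(-3))*C) = -12 + 4*((-3*C)*C) = -12 + 4*(-3*C²) = -12 - 12*C²)
I(k) = 1 (I(k) = (2*k)/((2*k)) = (2*k)*(1/(2*k)) = 1)
K = 9 (K = -2 + (100 - 1*89) = -2 + (100 - 89) = -2 + 11 = 9)
(K - 18807)*(35178 + I(138)) = (9 - 18807)*(35178 + 1) = -18798*35179 = -661294842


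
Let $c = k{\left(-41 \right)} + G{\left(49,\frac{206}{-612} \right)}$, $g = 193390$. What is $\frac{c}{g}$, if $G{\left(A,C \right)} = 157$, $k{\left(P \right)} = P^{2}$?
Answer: $\frac{919}{96695} \approx 0.0095041$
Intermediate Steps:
$c = 1838$ ($c = \left(-41\right)^{2} + 157 = 1681 + 157 = 1838$)
$\frac{c}{g} = \frac{1838}{193390} = 1838 \cdot \frac{1}{193390} = \frac{919}{96695}$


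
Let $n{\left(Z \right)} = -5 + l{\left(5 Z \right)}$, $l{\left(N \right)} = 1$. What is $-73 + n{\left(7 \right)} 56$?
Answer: $-297$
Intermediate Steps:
$n{\left(Z \right)} = -4$ ($n{\left(Z \right)} = -5 + 1 = -4$)
$-73 + n{\left(7 \right)} 56 = -73 - 224 = -297$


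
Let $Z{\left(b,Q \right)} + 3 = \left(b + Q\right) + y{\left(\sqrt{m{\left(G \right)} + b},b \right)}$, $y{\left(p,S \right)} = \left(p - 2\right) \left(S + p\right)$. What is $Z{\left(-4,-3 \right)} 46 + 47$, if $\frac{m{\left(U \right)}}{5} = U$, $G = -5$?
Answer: $-1379 - 276 i \sqrt{29} \approx -1379.0 - 1486.3 i$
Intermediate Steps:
$m{\left(U \right)} = 5 U$
$y{\left(p,S \right)} = \left(-2 + p\right) \left(S + p\right)$
$Z{\left(b,Q \right)} = -28 + Q - 2 \sqrt{-25 + b} + b \sqrt{-25 + b}$ ($Z{\left(b,Q \right)} = -3 + \left(\left(b + Q\right) + \left(\left(\sqrt{5 \left(-5\right) + b}\right)^{2} - 2 b - 2 \sqrt{5 \left(-5\right) + b} + b \sqrt{5 \left(-5\right) + b}\right)\right) = -3 + \left(\left(Q + b\right) + \left(\left(\sqrt{-25 + b}\right)^{2} - 2 b - 2 \sqrt{-25 + b} + b \sqrt{-25 + b}\right)\right) = -3 + \left(\left(Q + b\right) + \left(\left(-25 + b\right) - 2 b - 2 \sqrt{-25 + b} + b \sqrt{-25 + b}\right)\right) = -3 - \left(25 - Q + 2 \sqrt{-25 + b} - b \sqrt{-25 + b}\right) = -3 + \left(-25 + Q - 2 \sqrt{-25 + b} + b \sqrt{-25 + b}\right) = -28 + Q - 2 \sqrt{-25 + b} + b \sqrt{-25 + b}$)
$Z{\left(-4,-3 \right)} 46 + 47 = \left(-28 - 3 - 2 \sqrt{-25 - 4} - 4 \sqrt{-25 - 4}\right) 46 + 47 = \left(-28 - 3 - 2 \sqrt{-29} - 4 \sqrt{-29}\right) 46 + 47 = \left(-28 - 3 - 2 i \sqrt{29} - 4 i \sqrt{29}\right) 46 + 47 = \left(-31 - 6 i \sqrt{29}\right) 46 + 47 = \left(-1426 - 276 i \sqrt{29}\right) + 47 = -1379 - 276 i \sqrt{29}$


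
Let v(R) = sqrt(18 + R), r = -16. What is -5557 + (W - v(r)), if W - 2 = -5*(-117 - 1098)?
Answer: 520 - sqrt(2) ≈ 518.59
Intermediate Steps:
W = 6077 (W = 2 - 5*(-117 - 1098) = 2 - 5*(-1215) = 2 + 6075 = 6077)
-5557 + (W - v(r)) = -5557 + (6077 - sqrt(18 - 16)) = -5557 + (6077 - sqrt(2)) = 520 - sqrt(2)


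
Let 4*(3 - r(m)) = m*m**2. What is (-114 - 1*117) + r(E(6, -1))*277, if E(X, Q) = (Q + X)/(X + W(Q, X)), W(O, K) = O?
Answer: 2123/4 ≈ 530.75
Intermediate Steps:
E(X, Q) = 1 (E(X, Q) = (Q + X)/(X + Q) = (Q + X)/(Q + X) = 1)
r(m) = 3 - m**3/4 (r(m) = 3 - m*m**2/4 = 3 - m**3/4)
(-114 - 1*117) + r(E(6, -1))*277 = (-114 - 1*117) + (3 - 1/4*1**3)*277 = (-114 - 117) + (3 - 1/4*1)*277 = -231 + (3 - 1/4)*277 = -231 + (11/4)*277 = -231 + 3047/4 = 2123/4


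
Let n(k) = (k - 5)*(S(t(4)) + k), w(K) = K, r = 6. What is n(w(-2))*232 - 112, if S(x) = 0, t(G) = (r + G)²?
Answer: 3136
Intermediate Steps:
t(G) = (6 + G)²
n(k) = k*(-5 + k) (n(k) = (k - 5)*(0 + k) = (-5 + k)*k = k*(-5 + k))
n(w(-2))*232 - 112 = -2*(-5 - 2)*232 - 112 = -2*(-7)*232 - 112 = 14*232 - 112 = 3248 - 112 = 3136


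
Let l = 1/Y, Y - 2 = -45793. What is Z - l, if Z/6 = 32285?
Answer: 8870174611/45791 ≈ 1.9371e+5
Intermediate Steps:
Y = -45791 (Y = 2 - 45793 = -45791)
Z = 193710 (Z = 6*32285 = 193710)
l = -1/45791 (l = 1/(-45791) = -1/45791 ≈ -2.1838e-5)
Z - l = 193710 - 1*(-1/45791) = 193710 + 1/45791 = 8870174611/45791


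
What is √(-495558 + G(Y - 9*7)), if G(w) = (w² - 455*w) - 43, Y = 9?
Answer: I*√468115 ≈ 684.19*I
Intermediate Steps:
G(w) = -43 + w² - 455*w
√(-495558 + G(Y - 9*7)) = √(-495558 + (-43 + (9 - 9*7)² - 455*(9 - 9*7))) = √(-495558 + (-43 + (9 - 63)² - 455*(9 - 63))) = √(-495558 + (-43 + (-54)² - 455*(-54))) = √(-495558 + (-43 + 2916 + 24570)) = √(-495558 + 27443) = √(-468115) = I*√468115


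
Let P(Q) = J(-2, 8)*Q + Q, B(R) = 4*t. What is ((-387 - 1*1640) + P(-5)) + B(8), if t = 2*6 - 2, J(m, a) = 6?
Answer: -2022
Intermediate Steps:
t = 10 (t = 12 - 2 = 10)
B(R) = 40 (B(R) = 4*10 = 40)
P(Q) = 7*Q (P(Q) = 6*Q + Q = 7*Q)
((-387 - 1*1640) + P(-5)) + B(8) = ((-387 - 1*1640) + 7*(-5)) + 40 = ((-387 - 1640) - 35) + 40 = (-2027 - 35) + 40 = -2062 + 40 = -2022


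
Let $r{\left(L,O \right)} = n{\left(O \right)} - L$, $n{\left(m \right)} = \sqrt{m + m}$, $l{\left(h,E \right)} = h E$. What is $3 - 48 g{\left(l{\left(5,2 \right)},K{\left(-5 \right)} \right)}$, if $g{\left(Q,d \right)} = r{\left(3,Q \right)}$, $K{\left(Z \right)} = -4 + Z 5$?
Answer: $147 - 96 \sqrt{5} \approx -67.662$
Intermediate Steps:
$l{\left(h,E \right)} = E h$
$n{\left(m \right)} = \sqrt{2} \sqrt{m}$ ($n{\left(m \right)} = \sqrt{2 m} = \sqrt{2} \sqrt{m}$)
$K{\left(Z \right)} = -4 + 5 Z$
$r{\left(L,O \right)} = - L + \sqrt{2} \sqrt{O}$ ($r{\left(L,O \right)} = \sqrt{2} \sqrt{O} - L = - L + \sqrt{2} \sqrt{O}$)
$g{\left(Q,d \right)} = -3 + \sqrt{2} \sqrt{Q}$ ($g{\left(Q,d \right)} = \left(-1\right) 3 + \sqrt{2} \sqrt{Q} = -3 + \sqrt{2} \sqrt{Q}$)
$3 - 48 g{\left(l{\left(5,2 \right)},K{\left(-5 \right)} \right)} = 3 - 48 \left(-3 + \sqrt{2} \sqrt{2 \cdot 5}\right) = 3 - 48 \left(-3 + \sqrt{2} \sqrt{10}\right) = 3 - 48 \left(-3 + 2 \sqrt{5}\right) = 3 + \left(144 - 96 \sqrt{5}\right) = 147 - 96 \sqrt{5}$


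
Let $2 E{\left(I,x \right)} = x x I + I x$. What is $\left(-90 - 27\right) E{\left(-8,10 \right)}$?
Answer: $51480$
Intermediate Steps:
$E{\left(I,x \right)} = \frac{I x}{2} + \frac{I x^{2}}{2}$ ($E{\left(I,x \right)} = \frac{x x I + I x}{2} = \frac{x^{2} I + I x}{2} = \frac{I x^{2} + I x}{2} = \frac{I x + I x^{2}}{2} = \frac{I x}{2} + \frac{I x^{2}}{2}$)
$\left(-90 - 27\right) E{\left(-8,10 \right)} = \left(-90 - 27\right) \frac{1}{2} \left(-8\right) 10 \left(1 + 10\right) = - 117 \cdot \frac{1}{2} \left(-8\right) 10 \cdot 11 = \left(-117\right) \left(-440\right) = 51480$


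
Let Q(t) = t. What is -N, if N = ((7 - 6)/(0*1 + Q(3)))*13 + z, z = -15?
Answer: 32/3 ≈ 10.667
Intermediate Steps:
N = -32/3 (N = ((7 - 6)/(0*1 + 3))*13 - 15 = (1/(0 + 3))*13 - 15 = (1/3)*13 - 15 = (1*(⅓))*13 - 15 = (⅓)*13 - 15 = 13/3 - 15 = -32/3 ≈ -10.667)
-N = -1*(-32/3) = 32/3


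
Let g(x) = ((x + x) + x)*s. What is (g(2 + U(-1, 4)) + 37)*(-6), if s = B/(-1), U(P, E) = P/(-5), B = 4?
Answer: -318/5 ≈ -63.600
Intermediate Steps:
U(P, E) = -P/5 (U(P, E) = P*(-⅕) = -P/5)
s = -4 (s = 4/(-1) = 4*(-1) = -4)
g(x) = -12*x (g(x) = ((x + x) + x)*(-4) = (2*x + x)*(-4) = (3*x)*(-4) = -12*x)
(g(2 + U(-1, 4)) + 37)*(-6) = (-12*(2 - ⅕*(-1)) + 37)*(-6) = (-12*(2 + ⅕) + 37)*(-6) = (-12*11/5 + 37)*(-6) = (-132/5 + 37)*(-6) = (53/5)*(-6) = -318/5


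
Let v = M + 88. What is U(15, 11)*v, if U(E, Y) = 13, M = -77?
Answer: 143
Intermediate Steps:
v = 11 (v = -77 + 88 = 11)
U(15, 11)*v = 13*11 = 143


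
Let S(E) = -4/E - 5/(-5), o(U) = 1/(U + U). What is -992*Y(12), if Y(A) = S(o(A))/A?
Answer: 23560/3 ≈ 7853.3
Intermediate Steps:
o(U) = 1/(2*U)
S(E) = 1 - 4/E (S(E) = -4/E - 5*(-1/5) = -4/E + 1 = 1 - 4/E)
Y(A) = -8 + 1/A (Y(A) = ((-4 + 1/(2*A))/((1/(2*A))))/A = ((2*A)*(-4 + 1/(2*A)))/A = (2*A*(-4 + 1/(2*A)))/A = -8 + 1/A)
-992*Y(12) = -992*(-8 + 1/12) = -992*(-95/12) = 23560/3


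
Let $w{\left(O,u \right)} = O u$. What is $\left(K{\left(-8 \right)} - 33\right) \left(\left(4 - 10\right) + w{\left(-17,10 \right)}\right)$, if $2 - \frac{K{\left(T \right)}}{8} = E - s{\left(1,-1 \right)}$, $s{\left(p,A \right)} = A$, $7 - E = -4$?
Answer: $19888$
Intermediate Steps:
$E = 11$ ($E = 7 - -4 = 7 + 4 = 11$)
$K{\left(T \right)} = -80$ ($K{\left(T \right)} = 16 - 8 \left(11 - -1\right) = 16 - 8 \left(11 + 1\right) = 16 - 96 = -80$)
$\left(K{\left(-8 \right)} - 33\right) \left(\left(4 - 10\right) + w{\left(-17,10 \right)}\right) = \left(-80 - 33\right) \left(\left(4 - 10\right) - 170\right) = - 113 \left(\left(4 - 10\right) - 170\right) = - 113 \left(-6 - 170\right) = \left(-113\right) \left(-176\right) = 19888$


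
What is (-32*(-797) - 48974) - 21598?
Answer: -45068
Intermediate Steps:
(-32*(-797) - 48974) - 21598 = (25504 - 48974) - 21598 = -23470 - 21598 = -45068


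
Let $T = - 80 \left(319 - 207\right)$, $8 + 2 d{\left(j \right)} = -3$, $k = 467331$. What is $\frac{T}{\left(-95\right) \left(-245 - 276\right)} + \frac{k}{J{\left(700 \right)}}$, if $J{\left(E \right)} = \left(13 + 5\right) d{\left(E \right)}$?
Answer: $- \frac{1542095659}{326667} \approx -4720.7$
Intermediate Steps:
$d{\left(j \right)} = - \frac{11}{2}$ ($d{\left(j \right)} = -4 + \frac{1}{2} \left(-3\right) = -4 - \frac{3}{2} = - \frac{11}{2}$)
$T = -8960$ ($T = \left(-80\right) 112 = -8960$)
$J{\left(E \right)} = -99$ ($J{\left(E \right)} = \left(13 + 5\right) \left(- \frac{11}{2}\right) = 18 \left(- \frac{11}{2}\right) = -99$)
$\frac{T}{\left(-95\right) \left(-245 - 276\right)} + \frac{k}{J{\left(700 \right)}} = - \frac{8960}{\left(-95\right) \left(-245 - 276\right)} + \frac{467331}{-99} = - \frac{8960}{\left(-95\right) \left(-521\right)} + 467331 \left(- \frac{1}{99}\right) = - \frac{8960}{49495} - \frac{155777}{33} = \left(-8960\right) \frac{1}{49495} - \frac{155777}{33} = - \frac{1792}{9899} - \frac{155777}{33} = - \frac{1542095659}{326667}$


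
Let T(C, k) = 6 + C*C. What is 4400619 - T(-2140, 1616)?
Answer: -178987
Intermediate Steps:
T(C, k) = 6 + C²
4400619 - T(-2140, 1616) = 4400619 - (6 + (-2140)²) = 4400619 - (6 + 4579600) = 4400619 - 1*4579606 = 4400619 - 4579606 = -178987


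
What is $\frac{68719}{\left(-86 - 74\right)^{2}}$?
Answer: $\frac{68719}{25600} \approx 2.6843$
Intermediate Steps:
$\frac{68719}{\left(-86 - 74\right)^{2}} = \frac{68719}{\left(-160\right)^{2}} = \frac{68719}{25600}$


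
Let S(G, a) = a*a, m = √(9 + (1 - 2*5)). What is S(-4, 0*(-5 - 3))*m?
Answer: 0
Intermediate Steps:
m = 0 (m = √(9 + (1 - 10)) = √(9 - 9) = √0 = 0)
S(G, a) = a²
S(-4, 0*(-5 - 3))*m = (0*(-5 - 3))²*0 = (0*(-8))²*0 = 0²*0 = 0*0 = 0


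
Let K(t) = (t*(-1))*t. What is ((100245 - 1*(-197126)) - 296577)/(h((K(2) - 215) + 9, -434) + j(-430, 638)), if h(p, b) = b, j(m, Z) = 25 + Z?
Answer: 794/229 ≈ 3.4672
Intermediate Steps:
K(t) = -t² (K(t) = (-t)*t = -t²)
((100245 - 1*(-197126)) - 296577)/(h((K(2) - 215) + 9, -434) + j(-430, 638)) = ((100245 - 1*(-197126)) - 296577)/(-434 + (25 + 638)) = ((100245 + 197126) - 296577)/(-434 + 663) = (297371 - 296577)/229 = 794*(1/229) = 794/229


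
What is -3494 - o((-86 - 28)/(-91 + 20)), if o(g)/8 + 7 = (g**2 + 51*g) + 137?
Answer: -26262214/5041 ≈ -5209.7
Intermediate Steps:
o(g) = 1040 + 8*g**2 + 408*g (o(g) = -56 + 8*((g**2 + 51*g) + 137) = -56 + 8*(137 + g**2 + 51*g) = -56 + (1096 + 8*g**2 + 408*g) = 1040 + 8*g**2 + 408*g)
-3494 - o((-86 - 28)/(-91 + 20)) = -3494 - (1040 + 8*((-86 - 28)/(-91 + 20))**2 + 408*((-86 - 28)/(-91 + 20))) = -3494 - (1040 + 8*(-114/(-71))**2 + 408*(-114/(-71))) = -3494 - (1040 + 8*(-114*(-1/71))**2 + 408*(-114*(-1/71))) = -3494 - (1040 + 8*(114/71)**2 + 408*(114/71)) = -3494 - (1040 + 8*(12996/5041) + 46512/71) = -3494 - (1040 + 103968/5041 + 46512/71) = -3494 - 1*8648960/5041 = -3494 - 8648960/5041 = -26262214/5041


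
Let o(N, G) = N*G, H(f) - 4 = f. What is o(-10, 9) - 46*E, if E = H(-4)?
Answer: -90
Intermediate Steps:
H(f) = 4 + f
o(N, G) = G*N
E = 0 (E = 4 - 4 = 0)
o(-10, 9) - 46*E = 9*(-10) - 46*0 = -90 + 0 = -90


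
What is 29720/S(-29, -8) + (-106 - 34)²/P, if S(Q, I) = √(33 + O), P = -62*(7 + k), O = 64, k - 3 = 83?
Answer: -9800/2883 + 29720*√97/97 ≈ 3014.2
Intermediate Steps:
k = 86 (k = 3 + 83 = 86)
P = -5766 (P = -62*(7 + 86) = -62*93 = -5766)
S(Q, I) = √97 (S(Q, I) = √(33 + 64) = √97)
29720/S(-29, -8) + (-106 - 34)²/P = 29720/(√97) + (-106 - 34)²/(-5766) = 29720*(√97/97) + (-140)²*(-1/5766) = 29720*√97/97 + 19600*(-1/5766) = 29720*√97/97 - 9800/2883 = -9800/2883 + 29720*√97/97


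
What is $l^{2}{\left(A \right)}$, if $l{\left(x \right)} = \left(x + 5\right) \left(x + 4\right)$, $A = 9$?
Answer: $33124$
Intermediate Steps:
$l{\left(x \right)} = \left(4 + x\right) \left(5 + x\right)$ ($l{\left(x \right)} = \left(5 + x\right) \left(4 + x\right) = \left(4 + x\right) \left(5 + x\right)$)
$l^{2}{\left(A \right)} = \left(20 + 9^{2} + 9 \cdot 9\right)^{2} = \left(20 + 81 + 81\right)^{2} = 182^{2} = 33124$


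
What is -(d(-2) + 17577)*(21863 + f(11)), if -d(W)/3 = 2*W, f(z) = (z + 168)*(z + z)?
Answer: -453813789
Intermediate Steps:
f(z) = 2*z*(168 + z) (f(z) = (168 + z)*(2*z) = 2*z*(168 + z))
d(W) = -6*W
-(d(-2) + 17577)*(21863 + f(11)) = -(-6*(-2) + 17577)*(21863 + 2*11*(168 + 11)) = -(12 + 17577)*(21863 + 2*11*179) = -17589*(21863 + 3938) = -17589*25801 = -1*453813789 = -453813789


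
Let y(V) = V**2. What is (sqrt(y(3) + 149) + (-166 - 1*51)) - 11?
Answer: -228 + sqrt(158) ≈ -215.43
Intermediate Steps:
(sqrt(y(3) + 149) + (-166 - 1*51)) - 11 = (sqrt(3**2 + 149) + (-166 - 1*51)) - 11 = (sqrt(9 + 149) + (-166 - 51)) - 11 = (sqrt(158) - 217) - 11 = (-217 + sqrt(158)) - 11 = -228 + sqrt(158)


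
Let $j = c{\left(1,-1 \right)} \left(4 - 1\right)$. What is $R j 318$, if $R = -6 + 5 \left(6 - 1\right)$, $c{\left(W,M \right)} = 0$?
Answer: $0$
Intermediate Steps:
$R = 19$ ($R = -6 + 5 \left(6 - 1\right) = -6 + 5 \cdot 5 = -6 + 25 = 19$)
$j = 0$ ($j = 0 \left(4 - 1\right) = 0 \cdot 3 = 0$)
$R j 318 = 19 \cdot 0 \cdot 318 = 19 \cdot 0 = 0$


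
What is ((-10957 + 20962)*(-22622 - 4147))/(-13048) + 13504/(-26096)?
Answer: 267817093/13048 ≈ 20526.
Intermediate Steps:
((-10957 + 20962)*(-22622 - 4147))/(-13048) + 13504/(-26096) = (10005*(-26769))*(-1/13048) + 13504*(-1/26096) = -267823845*(-1/13048) - 844/1631 = 267823845/13048 - 844/1631 = 267817093/13048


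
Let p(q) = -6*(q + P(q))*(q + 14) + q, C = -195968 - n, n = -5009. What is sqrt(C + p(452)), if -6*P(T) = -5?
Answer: I*sqrt(1456629) ≈ 1206.9*I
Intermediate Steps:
P(T) = 5/6 (P(T) = -1/6*(-5) = 5/6)
C = -190959 (C = -195968 - 1*(-5009) = -195968 + 5009 = -190959)
p(q) = q - 6*(14 + q)*(5/6 + q) (p(q) = -6*(q + 5/6)*(q + 14) + q = -6*(5/6 + q)*(14 + q) + q = -6*(14 + q)*(5/6 + q) + q = q - 6*(14 + q)*(5/6 + q))
sqrt(C + p(452)) = sqrt(-190959 + (-70 - 88*452 - 6*452**2)) = sqrt(-190959 + (-70 - 39776 - 6*204304)) = sqrt(-190959 + (-70 - 39776 - 1225824)) = sqrt(-190959 - 1265670) = sqrt(-1456629) = I*sqrt(1456629)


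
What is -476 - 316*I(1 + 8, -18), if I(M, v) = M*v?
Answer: 50716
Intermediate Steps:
-476 - 316*I(1 + 8, -18) = -476 - 316*(1 + 8)*(-18) = -476 - 2844*(-18) = -476 - 316*(-162) = -476 + 51192 = 50716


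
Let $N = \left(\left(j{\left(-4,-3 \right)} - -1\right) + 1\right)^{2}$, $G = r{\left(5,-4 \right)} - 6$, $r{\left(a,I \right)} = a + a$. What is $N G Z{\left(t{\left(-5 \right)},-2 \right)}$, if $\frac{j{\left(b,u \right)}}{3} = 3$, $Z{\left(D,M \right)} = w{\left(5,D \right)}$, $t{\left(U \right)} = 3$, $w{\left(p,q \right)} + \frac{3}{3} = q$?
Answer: $968$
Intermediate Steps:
$w{\left(p,q \right)} = -1 + q$
$r{\left(a,I \right)} = 2 a$
$Z{\left(D,M \right)} = -1 + D$
$j{\left(b,u \right)} = 9$ ($j{\left(b,u \right)} = 3 \cdot 3 = 9$)
$G = 4$ ($G = 2 \cdot 5 - 6 = 10 - 6 = 4$)
$N = 121$ ($N = \left(\left(9 - -1\right) + 1\right)^{2} = \left(\left(9 + 1\right) + 1\right)^{2} = \left(10 + 1\right)^{2} = 11^{2} = 121$)
$N G Z{\left(t{\left(-5 \right)},-2 \right)} = 121 \cdot 4 \left(-1 + 3\right) = 484 \cdot 2 = 968$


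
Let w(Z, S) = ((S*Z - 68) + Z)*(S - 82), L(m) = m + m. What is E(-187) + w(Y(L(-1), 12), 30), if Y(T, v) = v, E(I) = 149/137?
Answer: -2165547/137 ≈ -15807.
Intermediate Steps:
L(m) = 2*m
E(I) = 149/137 (E(I) = 149*(1/137) = 149/137)
w(Z, S) = (-82 + S)*(-68 + Z + S*Z) (w(Z, S) = ((-68 + S*Z) + Z)*(-82 + S) = (-68 + Z + S*Z)*(-82 + S) = (-82 + S)*(-68 + Z + S*Z))
E(-187) + w(Y(L(-1), 12), 30) = 149/137 + (5576 - 82*12 - 68*30 + 12*30**2 - 81*30*12) = 149/137 + (5576 - 984 - 2040 + 12*900 - 29160) = 149/137 + (5576 - 984 - 2040 + 10800 - 29160) = 149/137 - 15808 = -2165547/137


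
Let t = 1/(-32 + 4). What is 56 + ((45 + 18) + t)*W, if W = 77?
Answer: 19617/4 ≈ 4904.3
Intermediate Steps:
t = -1/28 (t = 1/(-28) = -1/28 ≈ -0.035714)
56 + ((45 + 18) + t)*W = 56 + ((45 + 18) - 1/28)*77 = 56 + (63 - 1/28)*77 = 56 + (1763/28)*77 = 56 + 19393/4 = 19617/4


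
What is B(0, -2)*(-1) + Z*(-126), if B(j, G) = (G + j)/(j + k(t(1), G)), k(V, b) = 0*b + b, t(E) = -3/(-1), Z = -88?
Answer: 11087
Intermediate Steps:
t(E) = 3 (t(E) = -3*(-1) = 3)
k(V, b) = b (k(V, b) = 0 + b = b)
B(j, G) = 1 (B(j, G) = (G + j)/(j + G) = (G + j)/(G + j) = 1)
B(0, -2)*(-1) + Z*(-126) = 1*(-1) - 88*(-126) = -1 + 11088 = 11087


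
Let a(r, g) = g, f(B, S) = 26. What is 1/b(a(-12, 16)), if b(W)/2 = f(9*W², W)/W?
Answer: 4/13 ≈ 0.30769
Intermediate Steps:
b(W) = 52/W (b(W) = 2*(26/W) = 52/W)
1/b(a(-12, 16)) = 1/(52/16) = 1/(52*(1/16)) = 1/(13/4) = 4/13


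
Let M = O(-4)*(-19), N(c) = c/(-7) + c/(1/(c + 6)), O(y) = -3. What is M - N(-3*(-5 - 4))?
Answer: -5811/7 ≈ -830.14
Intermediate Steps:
N(c) = -c/7 + c*(6 + c) (N(c) = c*(-⅐) + c/(1/(6 + c)) = -c/7 + c*(6 + c))
M = 57 (M = -3*(-19) = 57)
M - N(-3*(-5 - 4)) = 57 - (-3*(-5 - 4))*(41 + 7*(-3*(-5 - 4)))/7 = 57 - (-3*(-9))*(41 + 7*(-3*(-9)))/7 = 57 - 27*(41 + 7*27)/7 = 57 - 27*(41 + 189)/7 = 57 - 27*230/7 = 57 - 1*6210/7 = 57 - 6210/7 = -5811/7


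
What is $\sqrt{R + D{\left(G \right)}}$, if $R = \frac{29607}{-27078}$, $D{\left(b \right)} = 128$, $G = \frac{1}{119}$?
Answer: $\frac{\sqrt{10338912934}}{9026} \approx 11.265$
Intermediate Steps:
$G = \frac{1}{119} \approx 0.0084034$
$R = - \frac{9869}{9026}$ ($R = 29607 \left(- \frac{1}{27078}\right) = - \frac{9869}{9026} \approx -1.0934$)
$\sqrt{R + D{\left(G \right)}} = \sqrt{- \frac{9869}{9026} + 128} = \sqrt{\frac{1145459}{9026}} = \frac{\sqrt{10338912934}}{9026}$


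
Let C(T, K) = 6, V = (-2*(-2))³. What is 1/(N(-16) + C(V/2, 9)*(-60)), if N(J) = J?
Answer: -1/376 ≈ -0.0026596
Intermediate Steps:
V = 64 (V = 4³ = 64)
1/(N(-16) + C(V/2, 9)*(-60)) = 1/(-16 + 6*(-60)) = 1/(-16 - 360) = 1/(-376) = -1/376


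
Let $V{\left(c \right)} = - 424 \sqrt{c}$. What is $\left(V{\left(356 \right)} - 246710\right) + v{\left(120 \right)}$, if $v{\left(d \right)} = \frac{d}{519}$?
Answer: $- \frac{42680790}{173} - 848 \sqrt{89} \approx -2.5471 \cdot 10^{5}$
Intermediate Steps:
$v{\left(d \right)} = \frac{d}{519}$ ($v{\left(d \right)} = d \frac{1}{519} = \frac{d}{519}$)
$\left(V{\left(356 \right)} - 246710\right) + v{\left(120 \right)} = \left(- 424 \sqrt{356} - 246710\right) + \frac{1}{519} \cdot 120 = \left(- 424 \cdot 2 \sqrt{89} - 246710\right) + \frac{40}{173} = \left(- 848 \sqrt{89} - 246710\right) + \frac{40}{173} = \left(-246710 - 848 \sqrt{89}\right) + \frac{40}{173} = - \frac{42680790}{173} - 848 \sqrt{89}$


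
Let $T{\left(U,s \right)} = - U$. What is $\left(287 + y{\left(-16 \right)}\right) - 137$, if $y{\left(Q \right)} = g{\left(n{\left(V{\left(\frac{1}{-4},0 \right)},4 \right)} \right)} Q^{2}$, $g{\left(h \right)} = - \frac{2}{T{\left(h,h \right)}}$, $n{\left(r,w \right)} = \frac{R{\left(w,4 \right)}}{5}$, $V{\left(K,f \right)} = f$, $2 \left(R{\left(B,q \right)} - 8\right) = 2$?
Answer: $\frac{3910}{9} \approx 434.44$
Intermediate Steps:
$R{\left(B,q \right)} = 9$ ($R{\left(B,q \right)} = 8 + \frac{1}{2} \cdot 2 = 8 + 1 = 9$)
$n{\left(r,w \right)} = \frac{9}{5}$
$g{\left(h \right)} = \frac{2}{h}$ ($g{\left(h \right)} = - \frac{2}{\left(-1\right) h} = - 2 \left(- \frac{1}{h}\right) = \frac{2}{h}$)
$y{\left(Q \right)} = \frac{10 Q^{2}}{9}$ ($y{\left(Q \right)} = \frac{2}{\frac{9}{5}} Q^{2} = 2 \cdot \frac{5}{9} Q^{2} = \frac{10 Q^{2}}{9}$)
$\left(287 + y{\left(-16 \right)}\right) - 137 = \left(287 + \frac{10 \left(-16\right)^{2}}{9}\right) - 137 = \left(287 + \frac{10}{9} \cdot 256\right) - 137 = \left(287 + \frac{2560}{9}\right) - 137 = \frac{5143}{9} - 137 = \frac{3910}{9}$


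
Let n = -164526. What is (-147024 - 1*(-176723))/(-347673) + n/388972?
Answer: -34376663713/67617531078 ≈ -0.50840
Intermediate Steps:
(-147024 - 1*(-176723))/(-347673) + n/388972 = (-147024 - 1*(-176723))/(-347673) - 164526/388972 = (-147024 + 176723)*(-1/347673) - 164526*1/388972 = 29699*(-1/347673) - 82263/194486 = -29699/347673 - 82263/194486 = -34376663713/67617531078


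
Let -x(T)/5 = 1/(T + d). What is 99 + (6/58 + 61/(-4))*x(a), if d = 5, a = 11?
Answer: 192529/1856 ≈ 103.73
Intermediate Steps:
x(T) = -5/(5 + T) (x(T) = -5/(T + 5) = -5/(5 + T))
99 + (6/58 + 61/(-4))*x(a) = 99 + (6/58 + 61/(-4))*(-5/(5 + 11)) = 99 + (6*(1/58) + 61*(-¼))*(-5/16) = 99 + (3/29 - 61/4)*(-5*1/16) = 99 - 1757/116*(-5/16) = 99 + 8785/1856 = 192529/1856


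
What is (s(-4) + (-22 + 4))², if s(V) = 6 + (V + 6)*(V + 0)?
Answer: 400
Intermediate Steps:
s(V) = 6 + V*(6 + V) (s(V) = 6 + (6 + V)*V = 6 + V*(6 + V))
(s(-4) + (-22 + 4))² = ((6 + (-4)² + 6*(-4)) + (-22 + 4))² = ((6 + 16 - 24) - 18)² = (-2 - 18)² = (-20)² = 400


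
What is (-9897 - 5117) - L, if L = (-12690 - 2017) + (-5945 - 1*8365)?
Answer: 14003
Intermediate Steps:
L = -29017 (L = -14707 + (-5945 - 8365) = -14707 - 14310 = -29017)
(-9897 - 5117) - L = (-9897 - 5117) - 1*(-29017) = -15014 + 29017 = 14003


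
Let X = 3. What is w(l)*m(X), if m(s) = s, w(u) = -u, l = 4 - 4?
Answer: 0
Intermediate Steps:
l = 0
w(l)*m(X) = -1*0*3 = 0*3 = 0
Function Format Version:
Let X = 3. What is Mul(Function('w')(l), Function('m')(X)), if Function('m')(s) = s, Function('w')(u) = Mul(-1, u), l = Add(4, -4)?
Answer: 0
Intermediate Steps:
l = 0
Mul(Function('w')(l), Function('m')(X)) = Mul(Mul(-1, 0), 3) = Mul(0, 3) = 0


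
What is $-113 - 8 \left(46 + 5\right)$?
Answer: $-521$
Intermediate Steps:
$-113 - 8 \left(46 + 5\right) = -113 - 408 = -521$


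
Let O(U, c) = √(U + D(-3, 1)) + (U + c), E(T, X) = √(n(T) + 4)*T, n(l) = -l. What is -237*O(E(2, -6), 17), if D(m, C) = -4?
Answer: -4029 - 474*√2 - 237*I*√(4 - 2*√2) ≈ -4699.3 - 256.53*I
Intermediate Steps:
E(T, X) = T*√(4 - T) (E(T, X) = √(-T + 4)*T = √(4 - T)*T = T*√(4 - T))
O(U, c) = U + c + √(-4 + U) (O(U, c) = √(U - 4) + (U + c) = √(-4 + U) + (U + c) = U + c + √(-4 + U))
-237*O(E(2, -6), 17) = -237*(2*√(4 - 1*2) + 17 + √(-4 + 2*√(4 - 1*2))) = -237*(2*√(4 - 2) + 17 + √(-4 + 2*√(4 - 2))) = -237*(2*√2 + 17 + √(-4 + 2*√2)) = -237*(17 + √(-4 + 2*√2) + 2*√2) = -4029 - 474*√2 - 237*√(-4 + 2*√2)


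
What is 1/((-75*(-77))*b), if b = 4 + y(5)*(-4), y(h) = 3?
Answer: -1/46200 ≈ -2.1645e-5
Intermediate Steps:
b = -8 (b = 4 + 3*(-4) = 4 - 12 = -8)
1/((-75*(-77))*b) = 1/(-75*(-77)*(-8)) = 1/(5775*(-8)) = 1/(-46200) = -1/46200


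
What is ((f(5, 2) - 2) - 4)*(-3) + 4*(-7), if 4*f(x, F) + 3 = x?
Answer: -23/2 ≈ -11.500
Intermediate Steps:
f(x, F) = -¾ + x/4
((f(5, 2) - 2) - 4)*(-3) + 4*(-7) = (((-¾ + (¼)*5) - 2) - 4)*(-3) + 4*(-7) = (((-¾ + 5/4) - 2) - 4)*(-3) - 28 = ((½ - 2) - 4)*(-3) - 28 = (-3/2 - 4)*(-3) - 28 = -11/2*(-3) - 28 = 33/2 - 28 = -23/2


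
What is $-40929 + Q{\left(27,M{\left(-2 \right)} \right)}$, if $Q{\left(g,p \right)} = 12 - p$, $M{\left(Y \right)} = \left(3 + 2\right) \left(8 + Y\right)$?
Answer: $-40947$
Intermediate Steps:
$M{\left(Y \right)} = 40 + 5 Y$ ($M{\left(Y \right)} = 5 \left(8 + Y\right) = 40 + 5 Y$)
$-40929 + Q{\left(27,M{\left(-2 \right)} \right)} = -40929 + \left(12 - \left(40 + 5 \left(-2\right)\right)\right) = -40929 + \left(12 - \left(40 - 10\right)\right) = -40929 + \left(12 - 30\right) = -40929 - 18 = -40947$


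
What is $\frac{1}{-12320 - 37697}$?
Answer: $- \frac{1}{50017} \approx -1.9993 \cdot 10^{-5}$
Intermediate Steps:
$\frac{1}{-12320 - 37697} = \frac{1}{-50017} = - \frac{1}{50017}$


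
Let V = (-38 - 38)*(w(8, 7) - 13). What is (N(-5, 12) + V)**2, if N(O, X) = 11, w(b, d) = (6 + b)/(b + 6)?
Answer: 851929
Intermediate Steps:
w(b, d) = 1 (w(b, d) = (6 + b)/(6 + b) = 1)
V = 912 (V = (-38 - 38)*(1 - 13) = -76*(-12) = 912)
(N(-5, 12) + V)**2 = (11 + 912)**2 = 923**2 = 851929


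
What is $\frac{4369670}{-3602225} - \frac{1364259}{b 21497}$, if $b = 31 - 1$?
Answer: $- \frac{103098823413}{30974812330} \approx -3.3285$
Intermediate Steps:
$b = 30$ ($b = 31 - 1 = 30$)
$\frac{4369670}{-3602225} - \frac{1364259}{b 21497} = \frac{4369670}{-3602225} - \frac{1364259}{30 \cdot 21497} = 4369670 \left(- \frac{1}{3602225}\right) - \frac{1364259}{644910} = - \frac{873934}{720445} - \frac{454753}{214970} = - \frac{103098823413}{30974812330}$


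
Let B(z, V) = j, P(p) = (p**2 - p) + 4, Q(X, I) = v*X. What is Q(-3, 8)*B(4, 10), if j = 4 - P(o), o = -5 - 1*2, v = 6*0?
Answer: 0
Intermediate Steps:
v = 0
o = -7 (o = -5 - 2 = -7)
Q(X, I) = 0 (Q(X, I) = 0*X = 0)
P(p) = 4 + p**2 - p
j = -56 (j = 4 - (4 + (-7)**2 - 1*(-7)) = 4 - (4 + 49 + 7) = 4 - 1*60 = 4 - 60 = -56)
B(z, V) = -56
Q(-3, 8)*B(4, 10) = 0*(-56) = 0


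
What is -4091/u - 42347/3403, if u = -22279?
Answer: -929527140/75815437 ≈ -12.260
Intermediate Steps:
-4091/u - 42347/3403 = -4091/(-22279) - 42347/3403 = -4091*(-1/22279) - 42347*1/3403 = 4091/22279 - 42347/3403 = -929527140/75815437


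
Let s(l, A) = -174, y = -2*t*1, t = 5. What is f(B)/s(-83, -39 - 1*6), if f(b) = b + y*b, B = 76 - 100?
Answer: -36/29 ≈ -1.2414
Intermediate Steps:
y = -10 (y = -2*5*1 = -10*1 = -10)
B = -24
f(b) = -9*b (f(b) = b - 10*b = -9*b)
f(B)/s(-83, -39 - 1*6) = -9*(-24)/(-174) = 216*(-1/174) = -36/29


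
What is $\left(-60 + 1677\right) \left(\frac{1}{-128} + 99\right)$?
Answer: $\frac{20489007}{128} \approx 1.6007 \cdot 10^{5}$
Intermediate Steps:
$\left(-60 + 1677\right) \left(\frac{1}{-128} + 99\right) = 1617 \left(- \frac{1}{128} + 99\right) = 1617 \cdot \frac{12671}{128} = \frac{20489007}{128}$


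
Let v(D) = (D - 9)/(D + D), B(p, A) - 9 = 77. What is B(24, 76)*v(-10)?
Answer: 817/10 ≈ 81.700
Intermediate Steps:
B(p, A) = 86 (B(p, A) = 9 + 77 = 86)
v(D) = (-9 + D)/(2*D) (v(D) = (-9 + D)/((2*D)) = (-9 + D)*(1/(2*D)) = (-9 + D)/(2*D))
B(24, 76)*v(-10) = 86*((1/2)*(-9 - 10)/(-10)) = 86*((1/2)*(-1/10)*(-19)) = 86*(19/20) = 817/10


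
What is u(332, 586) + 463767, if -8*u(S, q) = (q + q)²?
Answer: 292069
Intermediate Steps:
u(S, q) = -q²/2 (u(S, q) = -(q + q)²/8 = -4*q²/8 = -q²/2)
u(332, 586) + 463767 = -½*586² + 463767 = -½*343396 + 463767 = -171698 + 463767 = 292069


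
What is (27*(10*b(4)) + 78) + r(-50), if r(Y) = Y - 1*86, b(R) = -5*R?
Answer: -5458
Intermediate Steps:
r(Y) = -86 + Y (r(Y) = Y - 86 = -86 + Y)
(27*(10*b(4)) + 78) + r(-50) = (27*(10*(-5*4)) + 78) + (-86 - 50) = (27*(10*(-20)) + 78) - 136 = (27*(-200) + 78) - 136 = (-5400 + 78) - 136 = -5322 - 136 = -5458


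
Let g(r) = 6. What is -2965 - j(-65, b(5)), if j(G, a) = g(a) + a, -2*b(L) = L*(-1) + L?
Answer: -2971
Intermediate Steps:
b(L) = 0 (b(L) = -(L*(-1) + L)/2 = -(-L + L)/2 = -½*0 = 0)
j(G, a) = 6 + a
-2965 - j(-65, b(5)) = -2965 - (6 + 0) = -2965 - 1*6 = -2965 - 6 = -2971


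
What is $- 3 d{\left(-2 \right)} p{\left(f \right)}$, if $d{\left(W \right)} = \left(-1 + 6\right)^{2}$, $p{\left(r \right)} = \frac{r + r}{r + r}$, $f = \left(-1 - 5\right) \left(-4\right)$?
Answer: $-75$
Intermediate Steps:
$f = 24$ ($f = \left(-6\right) \left(-4\right) = 24$)
$p{\left(r \right)} = 1$ ($p{\left(r \right)} = \frac{2 r}{2 r} = 2 r \frac{1}{2 r} = 1$)
$d{\left(W \right)} = 25$ ($d{\left(W \right)} = 5^{2} = 25$)
$- 3 d{\left(-2 \right)} p{\left(f \right)} = \left(-3\right) 25 \cdot 1 = \left(-75\right) 1 = -75$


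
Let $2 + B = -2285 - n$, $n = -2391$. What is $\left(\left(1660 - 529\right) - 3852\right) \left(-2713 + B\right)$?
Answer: $7099089$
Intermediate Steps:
$B = 104$ ($B = -2 - -106 = -2 + \left(-2285 + 2391\right) = -2 + 106 = 104$)
$\left(\left(1660 - 529\right) - 3852\right) \left(-2713 + B\right) = \left(\left(1660 - 529\right) - 3852\right) \left(-2713 + 104\right) = \left(1131 - 3852\right) \left(-2609\right) = \left(-2721\right) \left(-2609\right) = 7099089$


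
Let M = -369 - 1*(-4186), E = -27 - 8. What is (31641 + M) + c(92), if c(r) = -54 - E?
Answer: 35439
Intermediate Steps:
E = -35
M = 3817 (M = -369 + 4186 = 3817)
c(r) = -19 (c(r) = -54 - 1*(-35) = -54 + 35 = -19)
(31641 + M) + c(92) = (31641 + 3817) - 19 = 35458 - 19 = 35439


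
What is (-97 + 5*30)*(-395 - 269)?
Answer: -35192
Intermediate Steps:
(-97 + 5*30)*(-395 - 269) = (-97 + 150)*(-664) = 53*(-664) = -35192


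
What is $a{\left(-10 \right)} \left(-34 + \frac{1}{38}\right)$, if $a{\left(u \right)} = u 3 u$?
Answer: $- \frac{193650}{19} \approx -10192.0$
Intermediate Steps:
$a{\left(u \right)} = 3 u^{2}$ ($a{\left(u \right)} = 3 u u = 3 u^{2}$)
$a{\left(-10 \right)} \left(-34 + \frac{1}{38}\right) = 3 \left(-10\right)^{2} \left(-34 + \frac{1}{38}\right) = 3 \cdot 100 \left(-34 + \frac{1}{38}\right) = 300 \left(- \frac{1291}{38}\right) = - \frac{193650}{19}$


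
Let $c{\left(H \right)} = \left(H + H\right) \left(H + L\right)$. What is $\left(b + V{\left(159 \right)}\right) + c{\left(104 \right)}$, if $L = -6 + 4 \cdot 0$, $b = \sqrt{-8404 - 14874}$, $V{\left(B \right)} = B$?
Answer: $20543 + i \sqrt{23278} \approx 20543.0 + 152.57 i$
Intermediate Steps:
$b = i \sqrt{23278}$ ($b = \sqrt{-23278} = i \sqrt{23278} \approx 152.57 i$)
$L = -6$ ($L = -6 + 0 = -6$)
$c{\left(H \right)} = 2 H \left(-6 + H\right)$ ($c{\left(H \right)} = \left(H + H\right) \left(H - 6\right) = 2 H \left(-6 + H\right)$)
$\left(b + V{\left(159 \right)}\right) + c{\left(104 \right)} = \left(i \sqrt{23278} + 159\right) + 2 \cdot 104 \left(-6 + 104\right) = \left(159 + i \sqrt{23278}\right) + 2 \cdot 104 \cdot 98 = \left(159 + i \sqrt{23278}\right) + 20384 = 20543 + i \sqrt{23278}$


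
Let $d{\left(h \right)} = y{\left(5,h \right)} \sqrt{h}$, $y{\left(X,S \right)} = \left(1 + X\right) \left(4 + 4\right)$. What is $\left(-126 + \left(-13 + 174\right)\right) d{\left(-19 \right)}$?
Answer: $1680 i \sqrt{19} \approx 7323.0 i$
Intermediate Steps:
$y{\left(X,S \right)} = 8 + 8 X$ ($y{\left(X,S \right)} = \left(1 + X\right) 8 = 8 + 8 X$)
$d{\left(h \right)} = 48 \sqrt{h}$ ($d{\left(h \right)} = \left(8 + 8 \cdot 5\right) \sqrt{h} = \left(8 + 40\right) \sqrt{h} = 48 \sqrt{h}$)
$\left(-126 + \left(-13 + 174\right)\right) d{\left(-19 \right)} = \left(-126 + \left(-13 + 174\right)\right) 48 \sqrt{-19} = \left(-126 + 161\right) 48 i \sqrt{19} = 35 \cdot 48 i \sqrt{19} = 1680 i \sqrt{19}$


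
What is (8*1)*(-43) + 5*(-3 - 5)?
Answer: -384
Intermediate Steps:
(8*1)*(-43) + 5*(-3 - 5) = 8*(-43) + 5*(-8) = -344 - 40 = -384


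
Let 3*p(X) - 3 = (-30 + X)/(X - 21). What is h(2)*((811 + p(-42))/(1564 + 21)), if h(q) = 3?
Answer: 3412/2219 ≈ 1.5376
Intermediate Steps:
p(X) = 1 + (-30 + X)/(3*(-21 + X)) (p(X) = 1 + ((-30 + X)/(X - 21))/3 = 1 + ((-30 + X)/(-21 + X))/3 = 1 + (-30 + X)/(3*(-21 + X)))
h(2)*((811 + p(-42))/(1564 + 21)) = 3*((811 + (-93 + 4*(-42))/(3*(-21 - 42)))/(1564 + 21)) = 3*((811 + (1/3)*(-93 - 168)/(-63))/1585) = 3*((811 + (1/3)*(-1/63)*(-261))*(1/1585)) = 3*((811 + 29/21)*(1/1585)) = 3*((17060/21)*(1/1585)) = 3*(3412/6657) = 3412/2219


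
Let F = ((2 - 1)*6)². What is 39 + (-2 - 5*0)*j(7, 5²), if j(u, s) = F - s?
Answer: 17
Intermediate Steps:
F = 36 (F = (1*6)² = 6² = 36)
j(u, s) = 36 - s
39 + (-2 - 5*0)*j(7, 5²) = 39 + (-2 - 5*0)*(36 - 1*5²) = 39 + (-2 + 0)*(36 - 1*25) = 39 - 2*(36 - 25) = 39 - 2*11 = 39 - 22 = 17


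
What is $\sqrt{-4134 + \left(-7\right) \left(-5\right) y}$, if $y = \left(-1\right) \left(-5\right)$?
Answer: $i \sqrt{3959} \approx 62.921 i$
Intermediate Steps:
$y = 5$
$\sqrt{-4134 + \left(-7\right) \left(-5\right) y} = \sqrt{-4134 + \left(-7\right) \left(-5\right) 5} = \sqrt{-4134 + 35 \cdot 5} = \sqrt{-4134 + 175} = \sqrt{-3959} = i \sqrt{3959}$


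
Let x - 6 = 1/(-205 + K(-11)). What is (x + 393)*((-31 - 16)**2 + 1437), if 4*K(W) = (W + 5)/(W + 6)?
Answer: 2977844978/2047 ≈ 1.4547e+6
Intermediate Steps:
K(W) = (5 + W)/(4*(6 + W)) (K(W) = ((W + 5)/(W + 6))/4 = ((5 + W)/(6 + W))/4 = (5 + W)/(4*(6 + W)))
x = 12272/2047 (x = 6 + 1/(-205 + (5 - 11)/(4*(6 - 11))) = 6 + 1/(-205 + (1/4)*(-6)/(-5)) = 6 + 1/(-205 + (1/4)*(-1/5)*(-6)) = 6 + 1/(-205 + 3/10) = 6 + 1/(-2047/10) = 6 - 10/2047 = 12272/2047 ≈ 5.9951)
(x + 393)*((-31 - 16)**2 + 1437) = (12272/2047 + 393)*((-31 - 16)**2 + 1437) = 816743*((-47)**2 + 1437)/2047 = 816743*(2209 + 1437)/2047 = (816743/2047)*3646 = 2977844978/2047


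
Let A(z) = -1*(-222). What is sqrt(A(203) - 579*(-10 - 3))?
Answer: 3*sqrt(861) ≈ 88.028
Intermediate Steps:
A(z) = 222
sqrt(A(203) - 579*(-10 - 3)) = sqrt(222 - 579*(-10 - 3)) = sqrt(222 - 579*(-13)) = sqrt(222 + 7527) = sqrt(7749) = 3*sqrt(861)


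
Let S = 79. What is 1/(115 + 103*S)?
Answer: 1/8252 ≈ 0.00012118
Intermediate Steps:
1/(115 + 103*S) = 1/(115 + 103*79) = 1/(115 + 8137) = 1/8252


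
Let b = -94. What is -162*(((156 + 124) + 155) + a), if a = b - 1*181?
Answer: -25920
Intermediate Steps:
a = -275 (a = -94 - 1*181 = -94 - 181 = -275)
-162*(((156 + 124) + 155) + a) = -162*(((156 + 124) + 155) - 275) = -162*((280 + 155) - 275) = -162*(435 - 275) = -162*160 = -25920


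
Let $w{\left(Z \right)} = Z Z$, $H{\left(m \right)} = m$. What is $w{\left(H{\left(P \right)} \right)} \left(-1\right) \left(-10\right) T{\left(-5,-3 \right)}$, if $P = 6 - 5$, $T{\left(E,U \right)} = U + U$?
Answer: $-60$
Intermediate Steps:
$T{\left(E,U \right)} = 2 U$
$P = 1$
$w{\left(Z \right)} = Z^{2}$
$w{\left(H{\left(P \right)} \right)} \left(-1\right) \left(-10\right) T{\left(-5,-3 \right)} = 1^{2} \left(-1\right) \left(-10\right) 2 \left(-3\right) = 1 \cdot 10 \left(-6\right) = 1 \left(-60\right) = -60$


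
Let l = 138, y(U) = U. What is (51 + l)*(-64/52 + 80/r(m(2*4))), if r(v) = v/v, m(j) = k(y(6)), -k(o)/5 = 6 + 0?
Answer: 193536/13 ≈ 14887.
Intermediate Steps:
k(o) = -30 (k(o) = -5*(6 + 0) = -5*6 = -30)
m(j) = -30
r(v) = 1
(51 + l)*(-64/52 + 80/r(m(2*4))) = (51 + 138)*(-64/52 + 80/1) = 189*(-64*1/52 + 80*1) = 189*(-16/13 + 80) = 189*(1024/13) = 193536/13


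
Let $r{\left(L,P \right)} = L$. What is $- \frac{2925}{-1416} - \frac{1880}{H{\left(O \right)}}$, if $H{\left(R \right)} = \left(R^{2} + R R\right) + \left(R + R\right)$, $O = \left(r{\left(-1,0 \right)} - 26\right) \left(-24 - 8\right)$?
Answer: $\frac{1137863}{551178} \approx 2.0644$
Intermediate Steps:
$O = 864$ ($O = \left(-1 - 26\right) \left(-24 - 8\right) = \left(-27\right) \left(-32\right) = 864$)
$H{\left(R \right)} = 2 R + 2 R^{2}$ ($H{\left(R \right)} = \left(R^{2} + R^{2}\right) + 2 R = 2 R^{2} + 2 R = 2 R + 2 R^{2}$)
$- \frac{2925}{-1416} - \frac{1880}{H{\left(O \right)}} = - \frac{2925}{-1416} - \frac{1880}{2 \cdot 864 \left(1 + 864\right)} = \left(-2925\right) \left(- \frac{1}{1416}\right) - \frac{1880}{2 \cdot 864 \cdot 865} = \frac{975}{472} - \frac{1880}{1494720} = \frac{975}{472} - \frac{47}{37368} = \frac{1137863}{551178}$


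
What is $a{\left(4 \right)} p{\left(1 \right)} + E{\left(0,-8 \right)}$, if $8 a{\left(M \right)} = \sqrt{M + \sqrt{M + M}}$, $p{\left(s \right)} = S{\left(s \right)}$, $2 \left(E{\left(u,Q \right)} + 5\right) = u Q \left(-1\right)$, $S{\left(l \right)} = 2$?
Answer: $-5 + \frac{\sqrt{4 + 2 \sqrt{2}}}{4} \approx -4.3467$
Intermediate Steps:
$E{\left(u,Q \right)} = -5 - \frac{Q u}{2}$ ($E{\left(u,Q \right)} = -5 + \frac{u Q \left(-1\right)}{2} = -5 + \frac{Q u \left(-1\right)}{2} = -5 + \frac{\left(-1\right) Q u}{2} = -5 - \frac{Q u}{2}$)
$p{\left(s \right)} = 2$
$a{\left(M \right)} = \frac{\sqrt{M + \sqrt{2} \sqrt{M}}}{8}$ ($a{\left(M \right)} = \frac{\sqrt{M + \sqrt{M + M}}}{8} = \frac{\sqrt{M + \sqrt{2 M}}}{8} = \frac{\sqrt{M + \sqrt{2} \sqrt{M}}}{8}$)
$a{\left(4 \right)} p{\left(1 \right)} + E{\left(0,-8 \right)} = \frac{\sqrt{4 + \sqrt{2} \sqrt{4}}}{8} \cdot 2 - \left(5 - 0\right) = \frac{\sqrt{4 + \sqrt{2} \cdot 2}}{8} \cdot 2 + \left(-5 + 0\right) = \frac{\sqrt{4 + 2 \sqrt{2}}}{8} \cdot 2 - 5 = \frac{\sqrt{4 + 2 \sqrt{2}}}{4} - 5 = -5 + \frac{\sqrt{4 + 2 \sqrt{2}}}{4}$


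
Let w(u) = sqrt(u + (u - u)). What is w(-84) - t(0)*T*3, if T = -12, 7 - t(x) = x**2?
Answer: 252 + 2*I*sqrt(21) ≈ 252.0 + 9.1651*I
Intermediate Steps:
w(u) = sqrt(u) (w(u) = sqrt(u + 0) = sqrt(u))
t(x) = 7 - x**2
w(-84) - t(0)*T*3 = sqrt(-84) - (7 - 1*0**2)*(-12)*3 = 2*I*sqrt(21) - (7 - 1*0)*(-12)*3 = 2*I*sqrt(21) - (7 + 0)*(-12)*3 = 2*I*sqrt(21) - 7*(-12)*3 = 2*I*sqrt(21) - (-84)*3 = 2*I*sqrt(21) - 1*(-252) = 2*I*sqrt(21) + 252 = 252 + 2*I*sqrt(21)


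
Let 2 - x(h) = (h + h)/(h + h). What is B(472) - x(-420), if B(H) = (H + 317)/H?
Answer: 317/472 ≈ 0.67161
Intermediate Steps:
x(h) = 1 (x(h) = 2 - (h + h)/(h + h) = 2 - 2*h/(2*h) = 2 - 2*h*1/(2*h) = 2 - 1*1 = 2 - 1 = 1)
B(H) = (317 + H)/H
B(472) - x(-420) = (317 + 472)/472 - 1*1 = (1/472)*789 - 1 = 789/472 - 1 = 317/472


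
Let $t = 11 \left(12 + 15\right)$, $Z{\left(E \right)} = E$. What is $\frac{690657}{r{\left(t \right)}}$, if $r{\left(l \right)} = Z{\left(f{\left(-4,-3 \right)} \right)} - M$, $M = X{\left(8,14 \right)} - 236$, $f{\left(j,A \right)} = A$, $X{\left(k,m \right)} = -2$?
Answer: $\frac{690657}{235} \approx 2939.0$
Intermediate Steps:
$t = 297$ ($t = 11 \cdot 27 = 297$)
$M = -238$ ($M = -2 - 236 = -238$)
$r{\left(l \right)} = 235$ ($r{\left(l \right)} = -3 - -238 = -3 + 238 = 235$)
$\frac{690657}{r{\left(t \right)}} = \frac{690657}{235}$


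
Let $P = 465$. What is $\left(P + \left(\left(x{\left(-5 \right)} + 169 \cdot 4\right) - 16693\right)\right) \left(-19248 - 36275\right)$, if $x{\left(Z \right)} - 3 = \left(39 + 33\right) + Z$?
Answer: $859607086$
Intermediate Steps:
$x{\left(Z \right)} = 75 + Z$ ($x{\left(Z \right)} = 3 + \left(\left(39 + 33\right) + Z\right) = 3 + \left(72 + Z\right) = 75 + Z$)
$\left(P + \left(\left(x{\left(-5 \right)} + 169 \cdot 4\right) - 16693\right)\right) \left(-19248 - 36275\right) = \left(465 + \left(\left(\left(75 - 5\right) + 169 \cdot 4\right) - 16693\right)\right) \left(-19248 - 36275\right) = \left(465 + \left(\left(70 + 676\right) - 16693\right)\right) \left(-55523\right) = \left(465 + \left(746 - 16693\right)\right) \left(-55523\right) = \left(465 - 15947\right) \left(-55523\right) = \left(-15482\right) \left(-55523\right) = 859607086$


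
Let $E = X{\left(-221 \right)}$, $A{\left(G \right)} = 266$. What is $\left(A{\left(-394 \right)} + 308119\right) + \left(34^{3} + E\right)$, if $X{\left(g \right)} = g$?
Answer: $347468$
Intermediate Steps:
$E = -221$
$\left(A{\left(-394 \right)} + 308119\right) + \left(34^{3} + E\right) = \left(266 + 308119\right) - \left(221 - 34^{3}\right) = 308385 + \left(39304 - 221\right) = 308385 + 39083 = 347468$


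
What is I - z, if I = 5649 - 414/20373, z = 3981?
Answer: 11327250/6791 ≈ 1668.0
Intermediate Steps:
I = 38362221/6791 (I = 5649 - 414/20373 = 5649 - 1*138/6791 = 5649 - 138/6791 = 38362221/6791 ≈ 5649.0)
I - z = 38362221/6791 - 1*3981 = 38362221/6791 - 3981 = 11327250/6791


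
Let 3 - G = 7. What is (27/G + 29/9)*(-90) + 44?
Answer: 723/2 ≈ 361.50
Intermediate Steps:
G = -4 (G = 3 - 1*7 = 3 - 7 = -4)
(27/G + 29/9)*(-90) + 44 = (27/(-4) + 29/9)*(-90) + 44 = (27*(-¼) + 29*(⅑))*(-90) + 44 = (-27/4 + 29/9)*(-90) + 44 = -127/36*(-90) + 44 = 635/2 + 44 = 723/2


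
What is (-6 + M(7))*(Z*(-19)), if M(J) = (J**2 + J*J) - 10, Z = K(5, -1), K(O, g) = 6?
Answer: -9348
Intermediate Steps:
Z = 6
M(J) = -10 + 2*J**2 (M(J) = (J**2 + J**2) - 10 = 2*J**2 - 10 = -10 + 2*J**2)
(-6 + M(7))*(Z*(-19)) = (-6 + (-10 + 2*7**2))*(6*(-19)) = (-6 + (-10 + 2*49))*(-114) = (-6 + (-10 + 98))*(-114) = (-6 + 88)*(-114) = 82*(-114) = -9348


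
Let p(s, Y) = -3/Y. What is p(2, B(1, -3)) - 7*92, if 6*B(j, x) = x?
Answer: -638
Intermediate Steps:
B(j, x) = x/6
p(2, B(1, -3)) - 7*92 = -3/((1/6)*(-3)) - 7*92 = -3/(-1/2) - 644 = -3*(-2) - 644 = 6 - 644 = -638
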